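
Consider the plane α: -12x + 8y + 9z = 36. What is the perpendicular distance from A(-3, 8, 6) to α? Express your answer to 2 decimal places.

6.94

n·A − d = (-12)·(-3) + (8)·(8) + (9)·(6) − 36 = 118; |n| = √289.
Distance = |118| / √289 = 118/√289 ≈ 6.94.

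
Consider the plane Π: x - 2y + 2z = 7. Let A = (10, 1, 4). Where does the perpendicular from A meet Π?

Foot = A − λn with λ = (n·A − d)/|n|² = (16 − 7)/9 = 1.
Foot = (10, 1, 4) − 1·(1, -2, 2) = (9, 3, 2).

(9, 3, 2)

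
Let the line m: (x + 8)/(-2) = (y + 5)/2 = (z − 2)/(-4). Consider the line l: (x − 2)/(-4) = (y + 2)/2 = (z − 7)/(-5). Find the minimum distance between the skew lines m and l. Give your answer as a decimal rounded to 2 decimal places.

2.41

m has direction (-2, 2, -4) through (-8, -5, 2).
l has direction (-4, 2, -5) through (2, -2, 7).
Common perpendicular direction n = (-2, 2, -4) × (-4, 2, -5) = (-2, 6, 4).
With w = (2, -2, 7) − (-8, -5, 2) = (10, 3, 5), w · n = 18.
Distance = |w · n| / |n| = |18| / √56 ≈ 2.41.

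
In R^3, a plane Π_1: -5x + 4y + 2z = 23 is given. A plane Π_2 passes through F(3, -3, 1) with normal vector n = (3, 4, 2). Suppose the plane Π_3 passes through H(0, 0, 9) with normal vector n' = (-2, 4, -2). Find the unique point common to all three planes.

Π_2: n·r = n·F gives 3x + 4y + 2z = -1.
Π_3: n'·r = n'·H gives -2x + 4y - 2z = -18.
Solving the 3×3 linear system -5x + 4y + 2z = 23, 3x + 4y + 2z = -1, -2x + 4y - 2z = -18 (e.g. by elimination or Cramer's rule, determinant = 128) gives (-3, -2, 8).

(-3, -2, 8)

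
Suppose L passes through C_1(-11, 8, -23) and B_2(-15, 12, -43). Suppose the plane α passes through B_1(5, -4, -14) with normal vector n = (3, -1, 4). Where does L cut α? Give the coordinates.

(-7, 4, -3)

A direction vector for L is B_2 − C_1 = (-4, 4, -20).
α: n·r = n·B_1 gives 3x - y + 4z = -37.
Substitute r = (-11, 8, -23) + t(-4, 4, -20) into the plane: -133 + (-96)t = -37, so t = -1.
Intersection: (-11, 8, -23) + (-1)·(-4, 4, -20) = (-7, 4, -3).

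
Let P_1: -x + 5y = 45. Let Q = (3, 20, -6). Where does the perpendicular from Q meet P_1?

Foot = Q − λn with λ = (n·Q − d)/|n|² = (97 − 45)/26 = 2.
Foot = (3, 20, -6) − 2·(-1, 5, 0) = (5, 10, -6).

(5, 10, -6)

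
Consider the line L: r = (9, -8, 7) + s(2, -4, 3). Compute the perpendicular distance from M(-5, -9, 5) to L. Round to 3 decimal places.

13.037

Taking (9, -8, 7) on L with direction v = (2, -4, 3): w = M − (9, -8, 7) = (-14, -1, -2), and w × v = (-11, 38, 58).
Distance = |w × v| / |v| = √4929 / √29 ≈ 13.037.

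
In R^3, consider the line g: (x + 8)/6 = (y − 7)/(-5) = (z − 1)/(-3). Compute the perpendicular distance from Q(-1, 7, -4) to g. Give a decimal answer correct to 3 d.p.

g has direction (6, -5, -3) through (-8, 7, 1).
Taking (-8, 7, 1) on g with direction v = (6, -5, -3): w = Q − (-8, 7, 1) = (7, 0, -5), and w × v = (-25, -9, -35).
Distance = |w × v| / |v| = √1931 / √70 ≈ 5.252.

5.252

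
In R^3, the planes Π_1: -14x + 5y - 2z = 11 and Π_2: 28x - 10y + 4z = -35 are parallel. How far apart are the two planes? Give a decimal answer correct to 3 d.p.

0.433

Rescale Π_2 by 1/(-2): -14x + 5y - 2z = 35/2. Then distance = |11 − (35/2)| / √225 ≈ 0.433.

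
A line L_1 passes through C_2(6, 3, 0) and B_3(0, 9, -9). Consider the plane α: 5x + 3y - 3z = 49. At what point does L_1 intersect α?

(2, 7, -6)

A direction vector for L_1 is B_3 − C_2 = (-6, 6, -9).
Substitute r = (6, 3, 0) + t(-6, 6, -9) into the plane: 39 + 15t = 49, so t = 2/3.
Intersection: (6, 3, 0) + (2/3)·(-6, 6, -9) = (2, 7, -6).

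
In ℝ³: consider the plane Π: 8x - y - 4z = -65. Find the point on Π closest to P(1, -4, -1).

(-7, -3, 3)

Foot = P − λn with λ = (n·P − d)/|n|² = (16 − (-65))/81 = 1.
Foot = (1, -4, -1) − 1·(8, -1, -4) = (-7, -3, 3).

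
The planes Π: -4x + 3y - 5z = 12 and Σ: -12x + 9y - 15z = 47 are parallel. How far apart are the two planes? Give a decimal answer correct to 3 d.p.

0.519

Rescale Σ by 1/3: -4x + 3y - 5z = 47/3. Then distance = |12 − (47/3)| / √50 ≈ 0.519.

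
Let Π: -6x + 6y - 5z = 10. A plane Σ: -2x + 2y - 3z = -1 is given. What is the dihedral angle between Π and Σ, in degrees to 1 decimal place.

cos θ = |n₁·n₂| / (|n₁||n₂|) = |39| / (√97 · √17).
θ = arccos(0.96040) ≈ 16.2°.

16.2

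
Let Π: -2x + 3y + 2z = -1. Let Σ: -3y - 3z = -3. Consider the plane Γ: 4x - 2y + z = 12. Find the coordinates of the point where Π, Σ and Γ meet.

Solving the 3×3 linear system -2x + 3y + 2z = -1, -3y - 3z = -3, 4x - 2y + z = 12 (e.g. by elimination or Cramer's rule, determinant = 6) gives (-1, -5, 6).

(-1, -5, 6)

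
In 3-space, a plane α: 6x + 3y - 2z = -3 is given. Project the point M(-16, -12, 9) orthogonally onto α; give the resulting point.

Foot = M − λn with λ = (n·M − d)/|n|² = (-150 − (-3))/49 = -3.
Foot = (-16, -12, 9) − (-3)·(6, 3, -2) = (2, -3, 3).

(2, -3, 3)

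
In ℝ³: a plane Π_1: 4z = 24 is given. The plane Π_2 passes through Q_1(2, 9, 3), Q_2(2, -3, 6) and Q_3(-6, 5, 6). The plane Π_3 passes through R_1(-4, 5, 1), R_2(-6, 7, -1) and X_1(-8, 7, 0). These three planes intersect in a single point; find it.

(-2, 1, 6)

Q_1Q_2 = (0, -12, 3), Q_1Q_3 = (-8, -4, 3); a normal to Π_2 is Q_1Q_2 × Q_1Q_3 = (-24, -24, -96).
Using Q_1: Π_2 has equation -24x - 24y - 96z = -552.
R_1R_2 = (-2, 2, -2), R_1X_1 = (-4, 2, -1); a normal to Π_3 is R_1R_2 × R_1X_1 = (2, 6, 4).
Using R_1: Π_3 has equation 2x + 6y + 4z = 26.
Solving the 3×3 linear system 4z = 24, -24x - 24y - 96z = -552, 2x + 6y + 4z = 26 (e.g. by elimination or Cramer's rule, determinant = -384) gives (-2, 1, 6).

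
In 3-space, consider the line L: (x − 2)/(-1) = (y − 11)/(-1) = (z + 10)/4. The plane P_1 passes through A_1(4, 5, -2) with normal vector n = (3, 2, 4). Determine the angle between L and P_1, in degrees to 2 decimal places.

L has direction (-1, -1, 4) through (2, 11, -10).
P_1: n·r = n·A_1 gives 3x + 2y + 4z = 14.
sin θ = |n·v| / (|n||v|) = |11| / (√29 · √18) = 0.48146.
θ ≈ 28.78°.

28.78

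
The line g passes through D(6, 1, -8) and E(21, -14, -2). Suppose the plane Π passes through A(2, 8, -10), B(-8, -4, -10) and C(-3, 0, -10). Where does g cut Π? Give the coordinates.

(1, 6, -10)

A direction vector for g is E − D = (15, -15, 6).
AB = (-10, -12, 0), AC = (-5, -8, 0); a normal to Π is AB × AC = (0, 0, 20).
Using A: Π has equation 20z = -200.
Substitute r = (6, 1, -8) + t(15, -15, 6) into the plane: -160 + 120t = -200, so t = -1/3.
Intersection: (6, 1, -8) + (-1/3)·(15, -15, 6) = (1, 6, -10).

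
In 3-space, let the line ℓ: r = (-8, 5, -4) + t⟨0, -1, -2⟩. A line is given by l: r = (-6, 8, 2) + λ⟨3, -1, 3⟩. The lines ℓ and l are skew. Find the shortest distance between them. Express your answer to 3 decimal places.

Common perpendicular direction n = (0, -1, -2) × (3, -1, 3) = (-5, -6, 3).
With w = (-6, 8, 2) − (-8, 5, -4) = (2, 3, 6), w · n = -10.
Distance = |w · n| / |n| = |-10| / √70 ≈ 1.195.

1.195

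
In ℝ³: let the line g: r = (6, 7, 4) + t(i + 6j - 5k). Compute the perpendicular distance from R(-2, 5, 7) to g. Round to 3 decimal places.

7.566

Taking (6, 7, 4) on g with direction v = (1, 6, -5): w = R − (6, 7, 4) = (-8, -2, 3), and w × v = (-8, -37, -46).
Distance = |w × v| / |v| = √3549 / √62 ≈ 7.566.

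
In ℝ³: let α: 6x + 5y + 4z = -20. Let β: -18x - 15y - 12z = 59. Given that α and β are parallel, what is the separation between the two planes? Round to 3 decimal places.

0.038

Rescale β by 1/(-3): 6x + 5y + 4z = -59/3. Then distance = |-20 − (-59/3)| / √77 ≈ 0.038.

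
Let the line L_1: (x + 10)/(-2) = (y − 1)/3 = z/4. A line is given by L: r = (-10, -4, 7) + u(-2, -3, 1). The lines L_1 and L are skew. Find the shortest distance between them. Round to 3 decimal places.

5.665

L_1 has direction (-2, 3, 4) through (-10, 1, 0).
Common perpendicular direction n = (-2, 3, 4) × (-2, -3, 1) = (15, -6, 12).
With w = (-10, -4, 7) − (-10, 1, 0) = (0, -5, 7), w · n = 114.
Distance = |w · n| / |n| = |114| / √405 ≈ 5.665.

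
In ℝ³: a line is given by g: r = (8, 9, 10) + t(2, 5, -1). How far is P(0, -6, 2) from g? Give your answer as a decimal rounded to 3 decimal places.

11.107

Taking (8, 9, 10) on g with direction v = (2, 5, -1): w = P − (8, 9, 10) = (-8, -15, -8), and w × v = (55, -24, -10).
Distance = |w × v| / |v| = √3701 / √30 ≈ 11.107.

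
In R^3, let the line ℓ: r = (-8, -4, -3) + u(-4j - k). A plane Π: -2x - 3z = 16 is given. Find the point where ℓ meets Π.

Substitute r = (-8, -4, -3) + t(0, -4, -1) into the plane: 25 + 3t = 16, so t = -3.
Intersection: (-8, -4, -3) + (-3)·(0, -4, -1) = (-8, 8, 0).

(-8, 8, 0)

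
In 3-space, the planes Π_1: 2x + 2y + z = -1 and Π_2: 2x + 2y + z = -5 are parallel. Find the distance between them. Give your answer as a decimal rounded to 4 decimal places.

Same normal n = (2, 2, 1) with |n| = √9; distance = |-1 − (-5)| / |n| = 4/√9 ≈ 1.3333.

1.3333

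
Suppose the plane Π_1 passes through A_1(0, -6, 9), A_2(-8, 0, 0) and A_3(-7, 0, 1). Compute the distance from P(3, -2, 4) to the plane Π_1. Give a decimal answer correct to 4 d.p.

5.1498

A_1A_2 = (-8, 6, -9), A_1A_3 = (-7, 6, -8); a normal to Π_1 is A_1A_2 × A_1A_3 = (6, -1, -6).
Using A_1: Π_1 has equation 6x - y - 6z = -48.
n·P − d = (6)·(3) + (-1)·(-2) + (-6)·(4) − (-48) = 44; |n| = √73.
Distance = |44| / √73 = 44/√73 ≈ 5.1498.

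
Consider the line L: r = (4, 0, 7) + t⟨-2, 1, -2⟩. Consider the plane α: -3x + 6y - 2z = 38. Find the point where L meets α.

(-4, 4, -1)

Substitute r = (4, 0, 7) + t(-2, 1, -2) into the plane: -26 + 16t = 38, so t = 4.
Intersection: (4, 0, 7) + 4·(-2, 1, -2) = (-4, 4, -1).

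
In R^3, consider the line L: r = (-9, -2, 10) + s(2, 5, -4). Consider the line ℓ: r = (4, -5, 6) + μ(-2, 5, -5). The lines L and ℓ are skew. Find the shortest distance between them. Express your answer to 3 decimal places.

Common perpendicular direction n = (2, 5, -4) × (-2, 5, -5) = (-5, 18, 20).
With w = (4, -5, 6) − (-9, -2, 10) = (13, -3, -4), w · n = -199.
Distance = |w · n| / |n| = |-199| / √749 ≈ 7.271.

7.271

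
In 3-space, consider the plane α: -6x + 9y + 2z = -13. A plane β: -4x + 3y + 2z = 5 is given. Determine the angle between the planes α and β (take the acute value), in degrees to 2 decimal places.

21.80

cos θ = |n₁·n₂| / (|n₁||n₂|) = |55| / (√121 · √29).
θ = arccos(0.92848) ≈ 21.80°.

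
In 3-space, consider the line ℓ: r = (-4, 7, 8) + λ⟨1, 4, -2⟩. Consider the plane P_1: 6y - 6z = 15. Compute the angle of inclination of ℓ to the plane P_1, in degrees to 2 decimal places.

sin θ = |n·v| / (|n||v|) = |36| / (√72 · √21) = 0.92582.
θ ≈ 67.79°.

67.79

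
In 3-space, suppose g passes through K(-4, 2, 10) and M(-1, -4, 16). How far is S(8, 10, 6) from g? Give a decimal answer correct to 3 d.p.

A direction vector for g is M − K = (3, -6, 6).
Taking (-4, 2, 10) on g with direction v = (3, -6, 6): w = S − (-4, 2, 10) = (12, 8, -4), and w × v = (24, -84, -96).
Distance = |w × v| / |v| = √16848 / √81 ≈ 14.422.

14.422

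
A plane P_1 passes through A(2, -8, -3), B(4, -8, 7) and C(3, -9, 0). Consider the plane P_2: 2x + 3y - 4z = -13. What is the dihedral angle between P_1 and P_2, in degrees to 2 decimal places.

47.31

AB = (2, 0, 10), AC = (1, -1, 3); a normal to P_1 is AB × AC = (10, 4, -2).
Using A: P_1 has equation 10x + 4y - 2z = -6.
cos θ = |n₁·n₂| / (|n₁||n₂|) = |40| / (√120 · √29).
θ = arccos(0.67806) ≈ 47.31°.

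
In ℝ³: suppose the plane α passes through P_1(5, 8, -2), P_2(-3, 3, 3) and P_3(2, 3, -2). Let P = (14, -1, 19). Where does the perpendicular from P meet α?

(-1, 8, 4)

P_1P_2 = (-8, -5, 5), P_1P_3 = (-3, -5, 0); a normal to α is P_1P_2 × P_1P_3 = (25, -15, 25).
Using P_1: α has equation 25x - 15y + 25z = -45.
Foot = P − λn with λ = (n·P − d)/|n|² = (840 − (-45))/1475 = 3/5.
Foot = (14, -1, 19) − (3/5)·(25, -15, 25) = (-1, 8, 4).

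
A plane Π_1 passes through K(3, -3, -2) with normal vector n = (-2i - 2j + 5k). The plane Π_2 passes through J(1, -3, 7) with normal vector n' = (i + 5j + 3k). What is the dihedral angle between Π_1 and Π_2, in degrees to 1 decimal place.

84.9

Π_1: n·r = n·K gives -2x - 2y + 5z = -10.
Π_2: n'·r = n'·J gives x + 5y + 3z = 7.
cos θ = |n₁·n₂| / (|n₁||n₂|) = |3| / (√33 · √35).
θ = arccos(0.08827) ≈ 84.9°.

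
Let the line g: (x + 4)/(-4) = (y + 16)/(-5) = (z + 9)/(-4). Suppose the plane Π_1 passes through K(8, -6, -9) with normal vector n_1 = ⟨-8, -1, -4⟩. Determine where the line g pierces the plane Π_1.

(4, -6, -1)

g has direction (-4, -5, -4) through (-4, -16, -9).
Π_1: n_1·r = n_1·K gives -8x - y - 4z = -22.
Substitute r = (-4, -16, -9) + t(-4, -5, -4) into the plane: 84 + 53t = -22, so t = -2.
Intersection: (-4, -16, -9) + (-2)·(-4, -5, -4) = (4, -6, -1).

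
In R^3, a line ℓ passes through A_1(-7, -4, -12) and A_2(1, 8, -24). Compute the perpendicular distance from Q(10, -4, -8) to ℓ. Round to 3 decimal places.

A direction vector for ℓ is A_2 − A_1 = (8, 12, -12).
Taking (-7, -4, -12) on ℓ with direction v = (8, 12, -12): w = Q − (-7, -4, -12) = (17, 0, 4), and w × v = (-48, 236, 204).
Distance = |w × v| / |v| = √99616 / √352 ≈ 16.823.

16.823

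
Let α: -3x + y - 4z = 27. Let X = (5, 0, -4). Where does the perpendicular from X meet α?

Foot = X − λn with λ = (n·X − d)/|n|² = (1 − 27)/26 = -1.
Foot = (5, 0, -4) − (-1)·(-3, 1, -4) = (2, 1, -8).

(2, 1, -8)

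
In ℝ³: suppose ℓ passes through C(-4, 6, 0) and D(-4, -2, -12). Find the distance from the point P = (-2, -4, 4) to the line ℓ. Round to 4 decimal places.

A direction vector for ℓ is D − C = (0, -8, -12).
Taking (-4, 6, 0) on ℓ with direction v = (0, -8, -12): w = P − (-4, 6, 0) = (2, -10, 4), and w × v = (152, 24, -16).
Distance = |w × v| / |v| = √23936 / √208 ≈ 10.7274.

10.7274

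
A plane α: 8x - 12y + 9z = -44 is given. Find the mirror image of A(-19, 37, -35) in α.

(29, -35, 19)

λ = (n·A − d)/|n|² = (-911 − (-44))/289 = -3.
Reflection = A − 2λn = (-19, 37, -35) − (-6)·(8, -12, 9) = (29, -35, 19).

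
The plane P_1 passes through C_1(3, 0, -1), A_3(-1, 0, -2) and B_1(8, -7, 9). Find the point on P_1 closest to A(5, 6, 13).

(7, -4, 5)

C_1A_3 = (-4, 0, -1), C_1B_1 = (5, -7, 10); a normal to P_1 is C_1A_3 × C_1B_1 = (-7, 35, 28).
Using C_1: P_1 has equation -7x + 35y + 28z = -49.
Foot = A − λn with λ = (n·A − d)/|n|² = (539 − (-49))/2058 = 2/7.
Foot = (5, 6, 13) − (2/7)·(-7, 35, 28) = (7, -4, 5).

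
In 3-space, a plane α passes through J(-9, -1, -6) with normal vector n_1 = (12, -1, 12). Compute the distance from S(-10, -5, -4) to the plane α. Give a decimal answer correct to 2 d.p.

α: n_1·r = n_1·J gives 12x - y + 12z = -179.
n·S − d = (12)·(-10) + (-1)·(-5) + (12)·(-4) − (-179) = 16; |n| = √289.
Distance = |16| / √289 = 16/√289 ≈ 0.94.

0.94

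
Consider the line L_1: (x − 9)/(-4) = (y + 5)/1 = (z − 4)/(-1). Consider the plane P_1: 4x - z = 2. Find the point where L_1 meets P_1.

(1, -3, 2)

L_1 has direction (-4, 1, -1) through (9, -5, 4).
Substitute r = (9, -5, 4) + t(-4, 1, -1) into the plane: 32 + (-15)t = 2, so t = 2.
Intersection: (9, -5, 4) + 2·(-4, 1, -1) = (1, -3, 2).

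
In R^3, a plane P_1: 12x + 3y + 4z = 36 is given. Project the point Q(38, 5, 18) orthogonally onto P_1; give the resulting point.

Foot = Q − λn with λ = (n·Q − d)/|n|² = (543 − 36)/169 = 3.
Foot = (38, 5, 18) − 3·(12, 3, 4) = (2, -4, 6).

(2, -4, 6)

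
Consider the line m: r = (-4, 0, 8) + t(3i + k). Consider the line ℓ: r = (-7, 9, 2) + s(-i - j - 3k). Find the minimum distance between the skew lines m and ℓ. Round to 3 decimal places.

Common perpendicular direction n = (3, 0, 1) × (-1, -1, -3) = (1, 8, -3).
With w = (-7, 9, 2) − (-4, 0, 8) = (-3, 9, -6), w · n = 87.
Distance = |w · n| / |n| = |87| / √74 ≈ 10.114.

10.114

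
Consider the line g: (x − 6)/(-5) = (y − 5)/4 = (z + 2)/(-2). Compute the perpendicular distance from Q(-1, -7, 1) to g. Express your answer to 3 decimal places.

g has direction (-5, 4, -2) through (6, 5, -2).
Taking (6, 5, -2) on g with direction v = (-5, 4, -2): w = Q − (6, 5, -2) = (-7, -12, 3), and w × v = (12, -29, -88).
Distance = |w × v| / |v| = √8729 / √45 ≈ 13.928.

13.928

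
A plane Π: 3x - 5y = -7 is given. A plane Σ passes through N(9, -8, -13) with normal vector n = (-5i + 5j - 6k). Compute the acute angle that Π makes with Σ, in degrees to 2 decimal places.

42.29

Σ: n·r = n·N gives -5x + 5y - 6z = -7.
cos θ = |n₁·n₂| / (|n₁||n₂|) = |-40| / (√34 · √86).
θ = arccos(0.73973) ≈ 42.29°.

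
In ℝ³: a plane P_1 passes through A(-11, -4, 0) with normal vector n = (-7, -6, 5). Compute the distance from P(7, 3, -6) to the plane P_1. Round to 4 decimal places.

P_1: n·r = n·A gives -7x - 6y + 5z = 101.
n·P − d = (-7)·(7) + (-6)·(3) + (5)·(-6) − 101 = -198; |n| = √110.
Distance = |-198| / √110 = 198/√110 ≈ 18.8786.

18.8786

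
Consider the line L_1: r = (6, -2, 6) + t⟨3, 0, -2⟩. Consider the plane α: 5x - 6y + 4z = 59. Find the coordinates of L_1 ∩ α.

(3, -2, 8)

Substitute r = (6, -2, 6) + t(3, 0, -2) into the plane: 66 + 7t = 59, so t = -1.
Intersection: (6, -2, 6) + (-1)·(3, 0, -2) = (3, -2, 8).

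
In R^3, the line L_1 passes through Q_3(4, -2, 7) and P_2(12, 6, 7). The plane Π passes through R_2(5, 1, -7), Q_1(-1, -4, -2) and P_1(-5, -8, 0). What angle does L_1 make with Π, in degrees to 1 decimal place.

A direction vector for L_1 is P_2 − Q_3 = (8, 8, 0).
R_2Q_1 = (-6, -5, 5), R_2P_1 = (-10, -9, 7); a normal to Π is R_2Q_1 × R_2P_1 = (10, -8, 4).
Using R_2: Π has equation 10x - 8y + 4z = 14.
sin θ = |n·v| / (|n||v|) = |16| / (√180 · √128) = 0.10541.
θ ≈ 6.1°.

6.1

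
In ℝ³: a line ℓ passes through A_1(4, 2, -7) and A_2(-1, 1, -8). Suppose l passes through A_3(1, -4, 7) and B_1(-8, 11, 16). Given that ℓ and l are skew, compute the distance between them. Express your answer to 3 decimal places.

15.174

A direction vector for ℓ is A_2 − A_1 = (-5, -1, -1).
A direction vector for l is B_1 − A_3 = (-9, 15, 9).
Common perpendicular direction n = (-5, -1, -1) × (-9, 15, 9) = (6, 54, -84).
With w = (1, -4, 7) − (4, 2, -7) = (-3, -6, 14), w · n = -1518.
Distance = |w · n| / |n| = |-1518| / √10008 ≈ 15.174.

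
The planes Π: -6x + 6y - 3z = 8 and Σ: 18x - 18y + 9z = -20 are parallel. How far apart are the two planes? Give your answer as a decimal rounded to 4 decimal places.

Rescale Σ by 1/(-3): -6x + 6y - 3z = 20/3. Then distance = |8 − (20/3)| / √81 ≈ 0.1481.

0.1481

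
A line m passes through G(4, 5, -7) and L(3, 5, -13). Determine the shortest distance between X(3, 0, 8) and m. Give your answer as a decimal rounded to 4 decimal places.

6.0761

A direction vector for m is L − G = (-1, 0, -6).
Taking (4, 5, -7) on m with direction v = (-1, 0, -6): w = X − (4, 5, -7) = (-1, -5, 15), and w × v = (30, -21, -5).
Distance = |w × v| / |v| = √1366 / √37 ≈ 6.0761.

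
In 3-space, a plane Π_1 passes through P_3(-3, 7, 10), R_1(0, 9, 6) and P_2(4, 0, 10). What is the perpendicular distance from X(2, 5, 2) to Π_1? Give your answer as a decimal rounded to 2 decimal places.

3.71

P_3R_1 = (3, 2, -4), P_3P_2 = (7, -7, 0); a normal to Π_1 is P_3R_1 × P_3P_2 = (-28, -28, -35).
Using P_3: Π_1 has equation -28x - 28y - 35z = -462.
n·X − d = (-28)·(2) + (-28)·(5) + (-35)·(2) − (-462) = 196; |n| = √2793.
Distance = |196| / √2793 = 196/√2793 ≈ 3.71.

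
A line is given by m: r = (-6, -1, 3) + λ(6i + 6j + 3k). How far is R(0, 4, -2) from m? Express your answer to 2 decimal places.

7.34

Taking (-6, -1, 3) on m with direction v = (6, 6, 3): w = R − (-6, -1, 3) = (6, 5, -5), and w × v = (45, -48, 6).
Distance = |w × v| / |v| = √4365 / √81 ≈ 7.34.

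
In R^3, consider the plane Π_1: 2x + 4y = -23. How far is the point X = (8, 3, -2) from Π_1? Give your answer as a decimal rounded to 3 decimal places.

n·X − d = (2)·(8) + (4)·(3) + (0)·(-2) − (-23) = 51; |n| = √20.
Distance = |51| / √20 = 51/√20 ≈ 11.404.

11.404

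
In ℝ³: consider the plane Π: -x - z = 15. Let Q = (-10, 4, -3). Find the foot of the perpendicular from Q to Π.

(-11, 4, -4)

Foot = Q − λn with λ = (n·Q − d)/|n|² = (13 − 15)/2 = -1.
Foot = (-10, 4, -3) − (-1)·(-1, 0, -1) = (-11, 4, -4).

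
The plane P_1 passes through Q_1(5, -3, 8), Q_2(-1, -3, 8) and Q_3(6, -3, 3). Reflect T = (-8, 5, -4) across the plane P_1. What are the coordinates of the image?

Q_1Q_2 = (-6, 0, 0), Q_1Q_3 = (1, 0, -5); a normal to P_1 is Q_1Q_2 × Q_1Q_3 = (0, -30, 0).
Using Q_1: P_1 has equation -30y = 90.
λ = (n·T − d)/|n|² = (-150 − 90)/900 = -4/15.
Reflection = T − 2λn = (-8, 5, -4) − (-8/15)·(0, -30, 0) = (-8, -11, -4).

(-8, -11, -4)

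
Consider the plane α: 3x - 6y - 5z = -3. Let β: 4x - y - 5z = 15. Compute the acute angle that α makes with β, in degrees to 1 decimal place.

cos θ = |n₁·n₂| / (|n₁||n₂|) = |43| / (√70 · √42).
θ = arccos(0.79304) ≈ 37.5°.

37.5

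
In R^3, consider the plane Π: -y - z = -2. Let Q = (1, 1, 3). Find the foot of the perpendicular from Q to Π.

(1, 0, 2)

Foot = Q − λn with λ = (n·Q − d)/|n|² = (-4 − (-2))/2 = -1.
Foot = (1, 1, 3) − (-1)·(0, -1, -1) = (1, 0, 2).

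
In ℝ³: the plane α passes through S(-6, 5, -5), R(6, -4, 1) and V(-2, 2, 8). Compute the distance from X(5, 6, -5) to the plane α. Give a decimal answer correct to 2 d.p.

7.40

SR = (12, -9, 6), SV = (4, -3, 13); a normal to α is SR × SV = (-99, -132, 0).
Using S: α has equation -99x - 132y = -66.
n·X − d = (-99)·(5) + (-132)·(6) + (0)·(-5) − (-66) = -1221; |n| = √27225.
Distance = |-1221| / √27225 = 1221/√27225 ≈ 7.40.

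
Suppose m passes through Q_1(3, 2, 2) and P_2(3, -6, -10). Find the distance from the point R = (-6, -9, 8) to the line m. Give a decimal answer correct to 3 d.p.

A direction vector for m is P_2 − Q_1 = (0, -8, -12).
Taking (3, 2, 2) on m with direction v = (0, -8, -12): w = R − (3, 2, 2) = (-9, -11, 6), and w × v = (180, -108, 72).
Distance = |w × v| / |v| = √49248 / √208 ≈ 15.387.

15.387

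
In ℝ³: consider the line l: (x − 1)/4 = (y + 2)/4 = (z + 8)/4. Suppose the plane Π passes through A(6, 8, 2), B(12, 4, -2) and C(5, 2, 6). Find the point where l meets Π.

(9, 6, 0)

l has direction (4, 4, 4) through (1, -2, -8).
AB = (6, -4, -4), AC = (-1, -6, 4); a normal to Π is AB × AC = (-40, -20, -40).
Using A: Π has equation -40x - 20y - 40z = -480.
Substitute r = (1, -2, -8) + t(4, 4, 4) into the plane: 320 + (-400)t = -480, so t = 2.
Intersection: (1, -2, -8) + 2·(4, 4, 4) = (9, 6, 0).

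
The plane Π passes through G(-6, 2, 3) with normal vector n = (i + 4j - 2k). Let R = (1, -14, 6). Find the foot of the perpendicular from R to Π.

Π: n·r = n·G gives x + 4y - 2z = -4.
Foot = R − λn with λ = (n·R − d)/|n|² = (-67 − (-4))/21 = -3.
Foot = (1, -14, 6) − (-3)·(1, 4, -2) = (4, -2, 0).

(4, -2, 0)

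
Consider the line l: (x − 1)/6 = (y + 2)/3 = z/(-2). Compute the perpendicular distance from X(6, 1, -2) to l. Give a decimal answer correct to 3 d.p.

0.515

l has direction (6, 3, -2) through (1, -2, 0).
Taking (1, -2, 0) on l with direction v = (6, 3, -2): w = X − (1, -2, 0) = (5, 3, -2), and w × v = (0, -2, -3).
Distance = |w × v| / |v| = √13 / √49 ≈ 0.515.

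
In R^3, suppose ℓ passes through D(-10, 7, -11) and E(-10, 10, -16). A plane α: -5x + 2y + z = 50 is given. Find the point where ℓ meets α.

A direction vector for ℓ is E − D = (0, 3, -5).
Substitute r = (-10, 7, -11) + t(0, 3, -5) into the plane: 53 + 1t = 50, so t = -3.
Intersection: (-10, 7, -11) + (-3)·(0, 3, -5) = (-10, -2, 4).

(-10, -2, 4)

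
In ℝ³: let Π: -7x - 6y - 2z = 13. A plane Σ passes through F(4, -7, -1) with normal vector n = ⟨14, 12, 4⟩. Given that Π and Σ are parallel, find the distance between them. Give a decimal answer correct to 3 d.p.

0.318

Σ: n·r = n·F gives 14x + 12y + 4z = -32.
Rescale Σ by 1/(-2): -7x - 6y - 2z = 16. Then distance = |13 − 16| / √89 ≈ 0.318.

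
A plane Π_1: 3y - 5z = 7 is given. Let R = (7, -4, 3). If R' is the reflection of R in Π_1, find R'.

(7, 2, -7)

λ = (n·R − d)/|n|² = (-27 − 7)/34 = -1.
Reflection = R − 2λn = (7, -4, 3) − (-2)·(0, 3, -5) = (7, 2, -7).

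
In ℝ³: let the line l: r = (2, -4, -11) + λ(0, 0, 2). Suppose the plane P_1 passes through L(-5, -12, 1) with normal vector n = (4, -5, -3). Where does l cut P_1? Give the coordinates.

(2, -4, -3)

P_1: n·r = n·L gives 4x - 5y - 3z = 37.
Substitute r = (2, -4, -11) + t(0, 0, 2) into the plane: 61 + (-6)t = 37, so t = 4.
Intersection: (2, -4, -11) + 4·(0, 0, 2) = (2, -4, -3).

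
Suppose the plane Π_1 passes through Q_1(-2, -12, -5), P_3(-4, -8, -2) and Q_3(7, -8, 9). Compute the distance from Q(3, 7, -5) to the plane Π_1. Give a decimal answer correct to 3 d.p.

Q_1P_3 = (-2, 4, 3), Q_1Q_3 = (9, 4, 14); a normal to Π_1 is Q_1P_3 × Q_1Q_3 = (44, 55, -44).
Using Q_1: Π_1 has equation 44x + 55y - 44z = -528.
n·Q − d = (44)·(3) + (55)·(7) + (-44)·(-5) − (-528) = 1265; |n| = √6897.
Distance = |1265| / √6897 = 1265/√6897 ≈ 15.232.

15.232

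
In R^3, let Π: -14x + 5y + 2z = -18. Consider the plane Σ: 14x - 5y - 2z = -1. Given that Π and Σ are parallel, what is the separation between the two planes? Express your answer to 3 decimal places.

1.267

Rescale Σ by 1/(-1): -14x + 5y + 2z = 1. Then distance = |-18 − 1| / √225 ≈ 1.267.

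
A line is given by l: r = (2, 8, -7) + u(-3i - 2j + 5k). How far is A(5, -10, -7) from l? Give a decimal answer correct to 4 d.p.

Taking (2, 8, -7) on l with direction v = (-3, -2, 5): w = A − (2, 8, -7) = (3, -18, 0), and w × v = (-90, -15, -60).
Distance = |w × v| / |v| = √11925 / √38 ≈ 17.7148.

17.7148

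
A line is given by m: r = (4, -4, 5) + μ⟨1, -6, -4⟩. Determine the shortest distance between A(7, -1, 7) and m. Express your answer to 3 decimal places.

Taking (4, -4, 5) on m with direction v = (1, -6, -4): w = A − (4, -4, 5) = (3, 3, 2), and w × v = (0, 14, -21).
Distance = |w × v| / |v| = √637 / √53 ≈ 3.467.

3.467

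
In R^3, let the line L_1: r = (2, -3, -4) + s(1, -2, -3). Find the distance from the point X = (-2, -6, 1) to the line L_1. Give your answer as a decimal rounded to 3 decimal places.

6.159

Taking (2, -3, -4) on L_1 with direction v = (1, -2, -3): w = X − (2, -3, -4) = (-4, -3, 5), and w × v = (19, -7, 11).
Distance = |w × v| / |v| = √531 / √14 ≈ 6.159.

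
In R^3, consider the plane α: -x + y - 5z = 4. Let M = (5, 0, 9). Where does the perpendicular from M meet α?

(3, 2, -1)

Foot = M − λn with λ = (n·M − d)/|n|² = (-50 − 4)/27 = -2.
Foot = (5, 0, 9) − (-2)·(-1, 1, -5) = (3, 2, -1).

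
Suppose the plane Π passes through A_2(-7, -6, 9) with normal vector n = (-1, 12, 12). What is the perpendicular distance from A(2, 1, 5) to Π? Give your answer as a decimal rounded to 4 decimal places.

Π: n·r = n·A_2 gives -x + 12y + 12z = 43.
n·A − d = (-1)·(2) + (12)·(1) + (12)·(5) − 43 = 27; |n| = √289.
Distance = |27| / √289 = 27/√289 ≈ 1.5882.

1.5882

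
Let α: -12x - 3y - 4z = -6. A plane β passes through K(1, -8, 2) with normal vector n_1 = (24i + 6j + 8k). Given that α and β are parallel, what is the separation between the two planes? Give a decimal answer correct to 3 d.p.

β: n_1·r = n_1·K gives 24x + 6y + 8z = -8.
Rescale β by 1/(-2): -12x - 3y - 4z = 4. Then distance = |-6 − 4| / √169 ≈ 0.769.

0.769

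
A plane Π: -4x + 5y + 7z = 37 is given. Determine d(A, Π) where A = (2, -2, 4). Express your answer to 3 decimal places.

2.846

n·A − d = (-4)·(2) + (5)·(-2) + (7)·(4) − 37 = -27; |n| = √90.
Distance = |-27| / √90 = 27/√90 ≈ 2.846.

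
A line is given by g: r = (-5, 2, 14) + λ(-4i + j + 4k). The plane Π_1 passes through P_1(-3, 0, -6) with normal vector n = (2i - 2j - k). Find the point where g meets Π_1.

(3, 0, 6)

Π_1: n·r = n·P_1 gives 2x - 2y - z = 0.
Substitute r = (-5, 2, 14) + t(-4, 1, 4) into the plane: -28 + (-14)t = 0, so t = -2.
Intersection: (-5, 2, 14) + (-2)·(-4, 1, 4) = (3, 0, 6).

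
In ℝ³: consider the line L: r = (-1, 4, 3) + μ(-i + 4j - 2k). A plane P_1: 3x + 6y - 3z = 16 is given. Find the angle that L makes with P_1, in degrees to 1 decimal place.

53.3

sin θ = |n·v| / (|n||v|) = |27| / (√54 · √21) = 0.80178.
θ ≈ 53.3°.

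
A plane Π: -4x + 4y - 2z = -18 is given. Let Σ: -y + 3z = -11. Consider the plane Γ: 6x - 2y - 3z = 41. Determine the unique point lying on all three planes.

(3, -4, -5)

Solving the 3×3 linear system -4x + 4y - 2z = -18, -y + 3z = -11, 6x - 2y - 3z = 41 (e.g. by elimination or Cramer's rule, determinant = 24) gives (3, -4, -5).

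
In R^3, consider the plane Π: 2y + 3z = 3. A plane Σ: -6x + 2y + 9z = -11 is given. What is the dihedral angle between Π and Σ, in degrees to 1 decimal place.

cos θ = |n₁·n₂| / (|n₁||n₂|) = |31| / (√13 · √121).
θ = arccos(0.78162) ≈ 38.6°.

38.6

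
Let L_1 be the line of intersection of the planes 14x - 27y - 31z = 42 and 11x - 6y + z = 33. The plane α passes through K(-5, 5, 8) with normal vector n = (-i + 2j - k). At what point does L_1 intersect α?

(6, 5, -3)

Direction of L_1: (14, -27, -31) × (11, -6, 1) = (-213, -355, 213).
A point on L_1: solving the two plane equations with x = 12 gives (12, 15, -9).
α: n·r = n·K gives -x + 2y - z = 7.
Substitute r = (12, 15, -9) + t(-213, -355, 213) into the plane: 27 + (-710)t = 7, so t = 2/71.
Intersection: (12, 15, -9) + (2/71)·(-213, -355, 213) = (6, 5, -3).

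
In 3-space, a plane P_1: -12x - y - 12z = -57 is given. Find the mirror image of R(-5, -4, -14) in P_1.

λ = (n·R − d)/|n|² = (232 − (-57))/289 = 1.
Reflection = R − 2λn = (-5, -4, -14) − 2·(-12, -1, -12) = (19, -2, 10).

(19, -2, 10)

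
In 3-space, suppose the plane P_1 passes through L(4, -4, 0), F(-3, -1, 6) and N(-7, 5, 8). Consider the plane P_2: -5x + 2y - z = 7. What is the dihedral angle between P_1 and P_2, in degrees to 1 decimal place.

LF = (-7, 3, 6), LN = (-11, 9, 8); a normal to P_1 is LF × LN = (-30, -10, -30).
Using L: P_1 has equation -30x - 10y - 30z = -80.
cos θ = |n₁·n₂| / (|n₁||n₂|) = |160| / (√1900 · √30).
θ = arccos(0.67017) ≈ 47.9°.

47.9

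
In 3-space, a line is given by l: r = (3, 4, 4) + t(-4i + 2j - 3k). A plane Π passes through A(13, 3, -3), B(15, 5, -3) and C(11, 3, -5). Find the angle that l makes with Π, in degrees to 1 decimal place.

AB = (2, 2, 0), AC = (-2, 0, -2); a normal to Π is AB × AC = (-4, 4, 4).
Using A: Π has equation -4x + 4y + 4z = -52.
sin θ = |n·v| / (|n||v|) = |12| / (√48 · √29) = 0.32163.
θ ≈ 18.8°.

18.8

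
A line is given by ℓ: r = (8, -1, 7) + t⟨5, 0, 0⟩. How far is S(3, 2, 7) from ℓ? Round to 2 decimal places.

3.00

Taking (8, -1, 7) on ℓ with direction v = (5, 0, 0): w = S − (8, -1, 7) = (-5, 3, 0), and w × v = (0, 0, -15).
Distance = |w × v| / |v| = √225 / √25 ≈ 3.00.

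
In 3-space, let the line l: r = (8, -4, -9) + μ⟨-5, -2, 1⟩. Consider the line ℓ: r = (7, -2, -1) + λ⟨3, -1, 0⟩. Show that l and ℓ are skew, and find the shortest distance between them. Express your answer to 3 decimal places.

Common perpendicular direction n = (-5, -2, 1) × (3, -1, 0) = (1, 3, 11).
With w = (7, -2, -1) − (8, -4, -9) = (-1, 2, 8), w · n = 93.
Since n ≠ 0 the lines are not parallel, and w · n = 93 ≠ 0 so they do not intersect; hence they are skew.
Distance = |w · n| / |n| = |93| / √131 ≈ 8.125.

8.125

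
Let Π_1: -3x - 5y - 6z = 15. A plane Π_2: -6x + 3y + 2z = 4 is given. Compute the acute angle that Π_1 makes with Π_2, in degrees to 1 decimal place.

cos θ = |n₁·n₂| / (|n₁||n₂|) = |-9| / (√70 · √49).
θ = arccos(0.15367) ≈ 81.2°.

81.2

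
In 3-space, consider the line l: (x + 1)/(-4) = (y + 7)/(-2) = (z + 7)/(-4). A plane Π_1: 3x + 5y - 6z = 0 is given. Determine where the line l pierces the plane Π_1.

l has direction (-4, -2, -4) through (-1, -7, -7).
Substitute r = (-1, -7, -7) + t(-4, -2, -4) into the plane: 4 + 2t = 0, so t = -2.
Intersection: (-1, -7, -7) + (-2)·(-4, -2, -4) = (7, -3, 1).

(7, -3, 1)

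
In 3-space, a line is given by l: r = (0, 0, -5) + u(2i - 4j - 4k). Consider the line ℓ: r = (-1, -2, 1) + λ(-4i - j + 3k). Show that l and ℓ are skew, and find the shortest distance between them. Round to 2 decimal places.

4.30

Common perpendicular direction n = (2, -4, -4) × (-4, -1, 3) = (-16, 10, -18).
With w = (-1, -2, 1) − (0, 0, -5) = (-1, -2, 6), w · n = -112.
Since n ≠ 0 the lines are not parallel, and w · n = -112 ≠ 0 so they do not intersect; hence they are skew.
Distance = |w · n| / |n| = |-112| / √680 ≈ 4.30.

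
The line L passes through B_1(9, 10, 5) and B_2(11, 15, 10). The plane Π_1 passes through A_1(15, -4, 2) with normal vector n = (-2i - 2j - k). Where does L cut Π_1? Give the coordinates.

A direction vector for L is B_2 − B_1 = (2, 5, 5).
Π_1: n·r = n·A_1 gives -2x - 2y - z = -24.
Substitute r = (9, 10, 5) + t(2, 5, 5) into the plane: -43 + (-19)t = -24, so t = -1.
Intersection: (9, 10, 5) + (-1)·(2, 5, 5) = (7, 5, 0).

(7, 5, 0)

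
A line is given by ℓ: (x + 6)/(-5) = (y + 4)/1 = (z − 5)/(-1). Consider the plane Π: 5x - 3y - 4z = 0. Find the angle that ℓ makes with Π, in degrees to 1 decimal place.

ℓ has direction (-5, 1, -1) through (-6, -4, 5).
sin θ = |n·v| / (|n||v|) = |-24| / (√50 · √27) = 0.65320.
θ ≈ 40.8°.

40.8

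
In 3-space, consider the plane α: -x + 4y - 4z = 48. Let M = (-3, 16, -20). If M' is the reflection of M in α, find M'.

(3, -8, 4)

λ = (n·M − d)/|n|² = (147 − 48)/33 = 3.
Reflection = M − 2λn = (-3, 16, -20) − 6·(-1, 4, -4) = (3, -8, 4).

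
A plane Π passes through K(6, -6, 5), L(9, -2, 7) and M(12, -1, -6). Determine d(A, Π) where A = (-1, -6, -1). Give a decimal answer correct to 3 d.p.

KL = (3, 4, 2), KM = (6, 5, -11); a normal to Π is KL × KM = (-54, 45, -9).
Using K: Π has equation -54x + 45y - 9z = -639.
n·A − d = (-54)·(-1) + (45)·(-6) + (-9)·(-1) − (-639) = 432; |n| = √5022.
Distance = |432| / √5022 = 432/√5022 ≈ 6.096.

6.096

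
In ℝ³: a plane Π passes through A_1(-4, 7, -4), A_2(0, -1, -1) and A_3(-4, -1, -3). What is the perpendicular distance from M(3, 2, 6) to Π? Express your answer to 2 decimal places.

A_1A_2 = (4, -8, 3), A_1A_3 = (0, -8, 1); a normal to Π is A_1A_2 × A_1A_3 = (16, -4, -32).
Using A_1: Π has equation 16x - 4y - 32z = 36.
n·M − d = (16)·(3) + (-4)·(2) + (-32)·(6) − 36 = -188; |n| = √1296.
Distance = |-188| / √1296 = 188/√1296 ≈ 5.22.

5.22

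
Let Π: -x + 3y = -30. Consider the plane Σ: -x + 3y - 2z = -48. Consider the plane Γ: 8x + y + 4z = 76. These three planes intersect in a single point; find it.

(6, -8, 9)

Solving the 3×3 linear system -x + 3y = -30, -x + 3y - 2z = -48, 8x + y + 4z = 76 (e.g. by elimination or Cramer's rule, determinant = -50) gives (6, -8, 9).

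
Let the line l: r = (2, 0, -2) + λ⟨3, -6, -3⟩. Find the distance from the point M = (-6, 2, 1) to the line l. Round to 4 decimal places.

Taking (2, 0, -2) on l with direction v = (3, -6, -3): w = M − (2, 0, -2) = (-8, 2, 3), and w × v = (12, -15, 42).
Distance = |w × v| / |v| = √2133 / √54 ≈ 6.2849.

6.2849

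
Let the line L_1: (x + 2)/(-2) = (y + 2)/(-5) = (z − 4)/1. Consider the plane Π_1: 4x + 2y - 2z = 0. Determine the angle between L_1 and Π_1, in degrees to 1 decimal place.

L_1 has direction (-2, -5, 1) through (-2, -2, 4).
sin θ = |n·v| / (|n||v|) = |-20| / (√24 · √30) = 0.74536.
θ ≈ 48.2°.

48.2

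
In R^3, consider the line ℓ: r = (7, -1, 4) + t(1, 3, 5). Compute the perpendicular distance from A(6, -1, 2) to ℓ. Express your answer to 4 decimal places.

1.2421

Taking (7, -1, 4) on ℓ with direction v = (1, 3, 5): w = A − (7, -1, 4) = (-1, 0, -2), and w × v = (6, 3, -3).
Distance = |w × v| / |v| = √54 / √35 ≈ 1.2421.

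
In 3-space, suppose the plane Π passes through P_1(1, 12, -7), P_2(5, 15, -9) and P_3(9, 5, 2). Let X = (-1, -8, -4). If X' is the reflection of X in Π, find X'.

P_1P_2 = (4, 3, -2), P_1P_3 = (8, -7, 9); a normal to Π is P_1P_2 × P_1P_3 = (13, -52, -52).
Using P_1: Π has equation 13x - 52y - 52z = -247.
λ = (n·X − d)/|n|² = (611 − (-247))/5577 = 2/13.
Reflection = X − 2λn = (-1, -8, -4) − (4/13)·(13, -52, -52) = (-5, 8, 12).

(-5, 8, 12)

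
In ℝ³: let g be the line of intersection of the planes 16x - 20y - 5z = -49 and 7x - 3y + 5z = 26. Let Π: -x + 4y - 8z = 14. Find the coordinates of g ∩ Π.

Direction of g: (16, -20, -5) × (7, -3, 5) = (-115, -115, 92).
A point on g: solving the two plane equations with x = 26 gives (26, 27, -15).
Substitute r = (26, 27, -15) + t(-115, -115, 92) into the plane: 202 + (-1081)t = 14, so t = 4/23.
Intersection: (26, 27, -15) + (4/23)·(-115, -115, 92) = (6, 7, 1).

(6, 7, 1)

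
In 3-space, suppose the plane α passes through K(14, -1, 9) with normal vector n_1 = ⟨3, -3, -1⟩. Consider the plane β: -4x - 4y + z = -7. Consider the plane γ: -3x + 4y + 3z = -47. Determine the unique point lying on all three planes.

α: n_1·r = n_1·K gives 3x - 3y - z = 36.
Solving the 3×3 linear system 3x - 3y - z = 36, -4x - 4y + z = -7, -3x + 4y + 3z = -47 (e.g. by elimination or Cramer's rule, determinant = -47) gives (6, -5, -3).

(6, -5, -3)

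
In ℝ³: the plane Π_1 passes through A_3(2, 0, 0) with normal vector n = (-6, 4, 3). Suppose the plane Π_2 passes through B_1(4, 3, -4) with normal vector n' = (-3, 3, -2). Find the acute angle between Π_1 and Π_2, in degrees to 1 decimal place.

Π_1: n·r = n·A_3 gives -6x + 4y + 3z = -12.
Π_2: n'·r = n'·B_1 gives -3x + 3y - 2z = 5.
cos θ = |n₁·n₂| / (|n₁||n₂|) = |24| / (√61 · √22).
θ = arccos(0.65514) ≈ 49.1°.

49.1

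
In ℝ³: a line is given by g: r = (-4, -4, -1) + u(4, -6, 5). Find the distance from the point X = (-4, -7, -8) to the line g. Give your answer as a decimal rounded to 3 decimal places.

Taking (-4, -4, -1) on g with direction v = (4, -6, 5): w = X − (-4, -4, -1) = (0, -3, -7), and w × v = (-57, -28, 12).
Distance = |w × v| / |v| = √4177 / √77 ≈ 7.365.

7.365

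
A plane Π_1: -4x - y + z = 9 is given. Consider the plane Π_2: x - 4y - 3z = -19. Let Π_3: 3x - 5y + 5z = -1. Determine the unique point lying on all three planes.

(-2, 2, 3)

Solving the 3×3 linear system -4x - y + z = 9, x - 4y - 3z = -19, 3x - 5y + 5z = -1 (e.g. by elimination or Cramer's rule, determinant = 161) gives (-2, 2, 3).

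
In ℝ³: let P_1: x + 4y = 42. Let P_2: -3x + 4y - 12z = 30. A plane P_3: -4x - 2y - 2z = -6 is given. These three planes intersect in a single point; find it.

Solving the 3×3 linear system x + 4y = 42, -3x + 4y - 12z = 30, -4x - 2y - 2z = -6 (e.g. by elimination or Cramer's rule, determinant = 136) gives (-6, 12, 3).

(-6, 12, 3)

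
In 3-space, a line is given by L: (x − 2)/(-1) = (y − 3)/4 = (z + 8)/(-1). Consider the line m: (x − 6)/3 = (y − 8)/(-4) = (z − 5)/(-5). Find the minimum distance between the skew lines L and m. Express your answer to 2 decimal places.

9.05

L has direction (-1, 4, -1) through (2, 3, -8).
m has direction (3, -4, -5) through (6, 8, 5).
Common perpendicular direction n = (-1, 4, -1) × (3, -4, -5) = (-24, -8, -8).
With w = (6, 8, 5) − (2, 3, -8) = (4, 5, 13), w · n = -240.
Distance = |w · n| / |n| = |-240| / √704 ≈ 9.05.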